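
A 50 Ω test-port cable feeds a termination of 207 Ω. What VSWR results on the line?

Γ = (207 − 50)/(207 + 50) = 0.611
VSWR = (1 + 0.611)/(1 − 0.611)

VSWR ≈ 4.14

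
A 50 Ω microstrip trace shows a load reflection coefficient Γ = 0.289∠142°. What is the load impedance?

Z_L ≈ 29.8 + j11.6 Ω

Z_L = Z_0·(1 + Γ)/(1 − Γ) = 50·(0.772 + j0.178)/(1.23 − j0.178)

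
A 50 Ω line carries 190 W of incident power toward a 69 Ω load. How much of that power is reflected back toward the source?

Γ = (69 − 50)/(69 + 50) = 0.16
|Γ|² = 0.0255
P_refl = |Γ|²·P_inc = 4.84 W, P_del = (1 − |Γ|²)·P_inc = 185 W

P_reflected ≈ 4.84 W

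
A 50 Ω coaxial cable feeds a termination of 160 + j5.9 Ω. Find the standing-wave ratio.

VSWR ≈ 3.2

Γ = (Z_L − Z_0)/(Z_L + Z_0) = (110 + j5.9)/(210 + j5.9)
|Γ| = 110/210 = 0.524
VSWR = (1 + |Γ|)/(1 − |Γ|) = 1.52/0.476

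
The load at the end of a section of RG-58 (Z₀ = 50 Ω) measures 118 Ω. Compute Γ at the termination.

Γ = 0.405

Γ = (Z_L − Z_0)/(Z_L + Z_0) = (118 − 50)/(118 + 50) = 68/168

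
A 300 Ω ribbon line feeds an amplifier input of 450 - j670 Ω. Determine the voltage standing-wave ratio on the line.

Γ = (Z_L − Z_0)/(Z_L + Z_0) = (150 − j670)/(750 − j670)
|Γ| = 687/1010 = 0.683
VSWR = (1 + |Γ|)/(1 − |Γ|) = 1.68/0.317

VSWR ≈ 5.3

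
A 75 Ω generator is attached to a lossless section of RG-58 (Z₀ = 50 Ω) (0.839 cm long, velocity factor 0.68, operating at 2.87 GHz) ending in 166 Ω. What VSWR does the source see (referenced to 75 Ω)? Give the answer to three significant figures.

λ = v/f = 0.68·c / 2.87 GHz = 0.0711 m
βl = 2π·l/λ = 2π × 0.118 = 42.5°
tan(βl) = 0.916
Z_in = Z_0·(Z_L + jZ_0·tanβl)/(Z_0 + jZ_L·tanβl) = 29.8 − j44.8 Ω
Γ_s = (Z_in − Z_s)/(Z_in + Z_s) = (-45.2 − j44.8)/(105 − j44.8), |Γ_s| = 0.558
VSWR = (1 + |Γ_s|)/(1 − |Γ_s|)

VSWR ≈ 3.53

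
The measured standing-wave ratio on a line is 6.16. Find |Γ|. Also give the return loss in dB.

|Γ| = (S − 1)/(S + 1) = (6.16 − 1)/(6.16 + 1) = 5.16/7.16
RL = −20·log₁₀|Γ| = −20·log₁₀(0.721)

|Γ| ≈ 0.721; return loss ≈ 2.85 dB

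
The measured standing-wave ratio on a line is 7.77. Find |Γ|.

|Γ| ≈ 0.772

|Γ| = (S − 1)/(S + 1) = (7.77 − 1)/(7.77 + 1) = 6.77/8.77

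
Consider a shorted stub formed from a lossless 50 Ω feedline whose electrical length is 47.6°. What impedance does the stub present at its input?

Z_in ≈ +j54.8 Ω

tan(βl) = 1.1
For a shorted stub, Z_in = jZ_0·tan(βl)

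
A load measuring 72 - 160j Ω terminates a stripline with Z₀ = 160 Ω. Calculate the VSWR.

VSWR ≈ 4.68

Γ = (Z_L − Z_0)/(Z_L + Z_0) = (-88 − j160)/(232 − j160)
|Γ| = 183/282 = 0.648
VSWR = (1 + |Γ|)/(1 − |Γ|) = 1.65/0.352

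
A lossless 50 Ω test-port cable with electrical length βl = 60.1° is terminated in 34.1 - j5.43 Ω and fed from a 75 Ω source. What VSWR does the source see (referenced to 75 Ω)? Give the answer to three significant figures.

tan(βl) = 1.74
Z_in = Z_0·(Z_L + jZ_0·tanβl)/(Z_0 + jZ_L·tanβl) = 48.7 + j20 Ω
Γ_s = (Z_in − Z_s)/(Z_in + Z_s) = (-26.3 + j20)/(124 + j20), |Γ_s| = 0.264
VSWR = (1 + |Γ_s|)/(1 − |Γ_s|)

VSWR ≈ 1.72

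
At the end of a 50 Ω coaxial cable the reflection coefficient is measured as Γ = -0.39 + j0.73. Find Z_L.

Z_L ≈ 6.39 + j29.6 Ω

Z_L = Z_0·(1 + Γ)/(1 − Γ) = 50·(0.61 + j0.73)/(1.39 − j0.73)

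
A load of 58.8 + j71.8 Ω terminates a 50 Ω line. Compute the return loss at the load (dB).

RL ≈ 5.12 dB

Γ = (8.8 + j71.8)/(108.8 + j71.8), |Γ| = 0.555
RL = −20·log₁₀|Γ| = −20·log₁₀(0.555)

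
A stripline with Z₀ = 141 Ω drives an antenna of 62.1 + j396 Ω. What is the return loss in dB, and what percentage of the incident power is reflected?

Γ = (-78.9 + j396)/(203.1 + j396), |Γ| = 0.907
RL = −20·log₁₀(0.907) = 0.845 dB
P_refl/P_inc = |Γ|² = 0.823

RL ≈ 0.845 dB; 82.3% of incident power reflected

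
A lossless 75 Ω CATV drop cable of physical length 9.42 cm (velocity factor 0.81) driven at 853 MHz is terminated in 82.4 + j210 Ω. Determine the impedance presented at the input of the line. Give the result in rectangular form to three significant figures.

Z_in ≈ 8.65 + j15.2 Ω

λ = v/f = 0.81·c / 853 MHz = 0.285 m
βl = 2π·l/λ = 2π × 0.331 = 119°
tan(βl) = tan(119°) = -1.8
Z_in = Z_0·(Z_L + jZ_0·tanβl)/(Z_0 + jZ_L·tanβl)
     = 75·(82.4 + j74.9)/(453 − j148)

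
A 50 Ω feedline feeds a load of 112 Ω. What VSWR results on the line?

VSWR ≈ 2.24

Γ = (112 − 50)/(112 + 50) = 0.383
VSWR = (1 + 0.383)/(1 − 0.383)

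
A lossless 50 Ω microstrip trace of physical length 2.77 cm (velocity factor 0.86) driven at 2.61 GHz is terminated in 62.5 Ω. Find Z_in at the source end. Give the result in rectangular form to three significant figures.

λ = v/f = 0.86·c / 2.61 GHz = 0.0989 m
βl = 2π·l/λ = 2π × 0.28 = 101°
tan(βl) = tan(101°) = -5.2
Z_in = Z_0·(Z_L + jZ_0·tanβl)/(Z_0 + jZ_L·tanβl)
     = 50·(62.5 − j260)/(50 − j325)

Z_in ≈ 40.5 + j3.38 Ω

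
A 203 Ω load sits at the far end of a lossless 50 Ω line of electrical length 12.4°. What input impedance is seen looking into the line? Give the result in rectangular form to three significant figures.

Z_in ≈ 118 − j94.7 Ω

tan(βl) = tan(12.4°) = 0.22
Z_in = Z_0·(Z_L + jZ_0·tanβl)/(Z_0 + jZ_L·tanβl)
     = 50·(203 + j11)/(50 + j44.6)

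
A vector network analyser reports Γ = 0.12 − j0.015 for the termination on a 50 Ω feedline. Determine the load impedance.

Z_L ≈ 63.6 − j1.94 Ω

Z_L = Z_0·(1 + Γ)/(1 − Γ) = 50·(1.12 − j0.015)/(0.88 + j0.015)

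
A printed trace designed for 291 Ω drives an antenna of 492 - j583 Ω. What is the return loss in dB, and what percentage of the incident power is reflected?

RL ≈ 3.99 dB; 39.9% of incident power reflected

Γ = (201 − j583)/(783 − j583), |Γ| = 0.632
RL = −20·log₁₀(0.632) = 3.99 dB
P_refl/P_inc = |Γ|² = 0.399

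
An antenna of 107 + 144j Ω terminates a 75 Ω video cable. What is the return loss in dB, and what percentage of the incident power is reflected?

RL ≈ 3.94 dB; 40.4% of incident power reflected

Γ = (32 + j144)/(182 + j144), |Γ| = 0.636
RL = −20·log₁₀(0.636) = 3.94 dB
P_refl/P_inc = |Γ|² = 0.404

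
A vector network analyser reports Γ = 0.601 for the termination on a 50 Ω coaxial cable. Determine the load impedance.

Z_L = Z_0·(1 + Γ)/(1 − Γ) = 50·(1.6)/(0.399)

Z_L ≈ 201 Ω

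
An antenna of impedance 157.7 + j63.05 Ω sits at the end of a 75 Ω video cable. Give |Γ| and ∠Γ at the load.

Γ ≈ 0.431 ∠ 22.2°

Γ = (Z_L − Z_0)/(Z_L + Z_0) = (82.7 + j63.05)/(232.7 + j63.05)
|Γ| = 104/241 = 0.431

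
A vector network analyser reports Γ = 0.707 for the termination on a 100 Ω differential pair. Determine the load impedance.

Z_L = Z_0·(1 + Γ)/(1 − Γ) = 100·(1.71)/(0.293)

Z_L ≈ 583 Ω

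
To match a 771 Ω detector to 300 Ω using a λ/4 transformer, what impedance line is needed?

Z_qwt ≈ 481 Ω

Z_qwt = √(Z_0·R_L) = √(300 × 771) = √231300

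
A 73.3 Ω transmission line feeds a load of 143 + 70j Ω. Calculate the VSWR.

VSWR ≈ 2.54

Γ = (Z_L − Z_0)/(Z_L + Z_0) = (69.7 + j70)/(216.3 + j70)
|Γ| = 98.8/227 = 0.435
VSWR = (1 + |Γ|)/(1 − |Γ|) = 1.43/0.565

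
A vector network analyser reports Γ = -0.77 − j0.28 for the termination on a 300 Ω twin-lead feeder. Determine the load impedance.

Z_L ≈ 30.7 − j52.3 Ω

Z_L = Z_0·(1 + Γ)/(1 − Γ) = 300·(0.23 − j0.28)/(1.77 + j0.28)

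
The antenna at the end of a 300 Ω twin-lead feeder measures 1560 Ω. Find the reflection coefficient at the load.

Γ = 0.677

Γ = (Z_L − Z_0)/(Z_L + Z_0) = (1560 − 300)/(1560 + 300) = 1260/1860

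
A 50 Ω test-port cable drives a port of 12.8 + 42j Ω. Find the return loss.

Γ = (-37.2 + j42)/(62.8 + j42), |Γ| = 0.743
RL = −20·log₁₀|Γ| = −20·log₁₀(0.743)

RL ≈ 2.58 dB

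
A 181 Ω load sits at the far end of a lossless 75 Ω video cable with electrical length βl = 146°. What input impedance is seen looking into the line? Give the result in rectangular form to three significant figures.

Z_in ≈ 72.2 + j66.9 Ω

tan(βl) = tan(146°) = -0.675
Z_in = Z_0·(Z_L + jZ_0·tanβl)/(Z_0 + jZ_L·tanβl)
     = 75·(181 − j50.6)/(75 − j122)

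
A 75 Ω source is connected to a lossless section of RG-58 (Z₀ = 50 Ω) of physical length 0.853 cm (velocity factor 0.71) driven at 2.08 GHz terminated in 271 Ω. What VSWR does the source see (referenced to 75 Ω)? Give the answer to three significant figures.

VSWR ≈ 4.77

λ = v/f = 0.71·c / 2.08 GHz = 0.102 m
βl = 2π·l/λ = 2π × 0.0833 = 30°
tan(βl) = 0.577
Z_in = Z_0·(Z_L + jZ_0·tanβl)/(Z_0 + jZ_L·tanβl) = 33.5 − j75.9 Ω
Γ_s = (Z_in − Z_s)/(Z_in + Z_s) = (-41.5 − j75.9)/(109 − j75.9), |Γ_s| = 0.653
VSWR = (1 + |Γ_s|)/(1 − |Γ_s|)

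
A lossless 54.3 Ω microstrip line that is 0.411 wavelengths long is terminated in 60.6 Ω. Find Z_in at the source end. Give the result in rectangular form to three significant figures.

βl = 2π × 0.411 = 148°
tan(βl) = tan(148°) = -0.626
Z_in = Z_0·(Z_L + jZ_0·tanβl)/(Z_0 + jZ_L·tanβl)
     = 54.3·(60.6 − j34)/(54.3 − j37.9)

Z_in ≈ 56.7 + j5.61 Ω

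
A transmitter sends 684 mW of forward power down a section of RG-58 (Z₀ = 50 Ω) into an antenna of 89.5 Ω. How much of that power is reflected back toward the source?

P_reflected ≈ 54.8 mW

Γ = (89.5 − 50)/(89.5 + 50) = 0.283
|Γ|² = 0.0802
P_refl = |Γ|²·P_inc = 54.8 mW, P_del = (1 − |Γ|²)·P_inc = 629 mW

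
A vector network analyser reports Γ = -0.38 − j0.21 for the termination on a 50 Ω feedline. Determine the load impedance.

Z_L ≈ 20.8 − j10.8 Ω

Z_L = Z_0·(1 + Γ)/(1 − Γ) = 50·(0.62 − j0.21)/(1.38 + j0.21)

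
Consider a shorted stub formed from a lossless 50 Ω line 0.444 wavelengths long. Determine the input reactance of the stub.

X_in ≈ -18.4 Ω (capacitive)

βl = 2π × 0.444 = 160°
tan(βl) = -0.367
For a shorted stub, Z_in = jZ_0·tan(βl)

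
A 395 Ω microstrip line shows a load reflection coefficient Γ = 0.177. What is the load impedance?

Z_L = Z_0·(1 + Γ)/(1 − Γ) = 395·(1.18)/(0.823)

Z_L ≈ 565 Ω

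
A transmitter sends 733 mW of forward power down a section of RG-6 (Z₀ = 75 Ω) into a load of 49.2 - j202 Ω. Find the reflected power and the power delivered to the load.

P_reflected ≈ 541 mW; P_delivered ≈ 192 mW

|Γ| = |(-25.8 − j202)/(124.2 − j202)| = 0.859
|Γ|² = 0.738
P_refl = |Γ|²·P_inc = 541 mW, P_del = (1 − |Γ|²)·P_inc = 192 mW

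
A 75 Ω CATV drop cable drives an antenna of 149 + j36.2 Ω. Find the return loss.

Γ = (74 + j36.2)/(224 + j36.2), |Γ| = 0.363
RL = −20·log₁₀|Γ| = −20·log₁₀(0.363)

RL ≈ 8.8 dB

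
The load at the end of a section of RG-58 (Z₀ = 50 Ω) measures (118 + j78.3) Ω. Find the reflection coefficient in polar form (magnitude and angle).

Γ ≈ 0.56 ∠ 24°

Γ = (Z_L − Z_0)/(Z_L + Z_0) = (68 + j78.3)/(168 + j78.3)
|Γ| = 104/185 = 0.56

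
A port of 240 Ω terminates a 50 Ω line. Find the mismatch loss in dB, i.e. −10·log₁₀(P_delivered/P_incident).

Γ = (240 − 50)/(240 + 50) = 0.655
|Γ|² = 0.429, so P_del/P_inc = 1 − |Γ|² = 0.571
ML = −10·log₁₀(1 − |Γ|²)

mismatch loss ≈ 2.44 dB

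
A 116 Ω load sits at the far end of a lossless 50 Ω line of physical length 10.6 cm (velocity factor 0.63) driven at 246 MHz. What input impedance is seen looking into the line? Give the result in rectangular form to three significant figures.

Z_in ≈ 32.7 − j30.5 Ω

λ = v/f = 0.63·c / 246 MHz = 0.768 m
βl = 2π·l/λ = 2π × 0.138 = 49.7°
tan(βl) = tan(49.7°) = 1.18
Z_in = Z_0·(Z_L + jZ_0·tanβl)/(Z_0 + jZ_L·tanβl)
     = 50·(116 + j58.9)/(50 + j137)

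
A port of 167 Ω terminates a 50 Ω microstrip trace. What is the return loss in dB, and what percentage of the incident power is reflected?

Γ = (167 − 50)/(167 + 50) = 0.539
RL = −20·log₁₀(0.539) = 5.37 dB
P_refl/P_inc = |Γ|² = 0.291

RL ≈ 5.37 dB; 29.1% of incident power reflected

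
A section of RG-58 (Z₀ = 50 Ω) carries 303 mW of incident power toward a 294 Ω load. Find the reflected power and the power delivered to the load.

Γ = (294 − 50)/(294 + 50) = 0.709
|Γ|² = 0.503
P_refl = |Γ|²·P_inc = 152 mW, P_del = (1 − |Γ|²)·P_inc = 151 mW

P_reflected ≈ 152 mW; P_delivered ≈ 151 mW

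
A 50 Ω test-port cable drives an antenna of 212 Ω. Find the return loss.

RL ≈ 4.18 dB

Γ = (212 − 50)/(212 + 50) = 0.618
RL = −20·log₁₀|Γ| = −20·log₁₀(0.618)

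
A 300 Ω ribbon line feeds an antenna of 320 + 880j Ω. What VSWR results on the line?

Γ = (Z_L − Z_0)/(Z_L + Z_0) = (20 + j880)/(620 + j880)
|Γ| = 880/1080 = 0.818
VSWR = (1 + |Γ|)/(1 − |Γ|) = 1.82/0.182

VSWR ≈ 9.97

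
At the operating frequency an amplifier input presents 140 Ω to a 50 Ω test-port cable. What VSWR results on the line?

VSWR ≈ 2.8

Γ = (140 − 50)/(140 + 50) = 0.474
VSWR = (1 + 0.474)/(1 − 0.474)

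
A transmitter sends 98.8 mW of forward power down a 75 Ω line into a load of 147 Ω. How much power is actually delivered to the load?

Γ = (147 − 75)/(147 + 75) = 0.324
|Γ|² = 0.105
P_refl = |Γ|²·P_inc = 10.4 mW, P_del = (1 − |Γ|²)·P_inc = 88.4 mW

P_delivered ≈ 88.4 mW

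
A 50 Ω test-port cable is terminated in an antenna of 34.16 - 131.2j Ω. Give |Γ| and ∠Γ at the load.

Γ ≈ 0.848 ∠ -39.6°

Γ = (Z_L − Z_0)/(Z_L + Z_0) = (-15.84 − j131.2)/(84.16 − j131.2)
|Γ| = 132/156 = 0.848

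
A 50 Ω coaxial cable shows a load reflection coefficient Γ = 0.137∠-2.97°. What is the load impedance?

Z_L ≈ 65.8 − j0.953 Ω

Z_L = Z_0·(1 + Γ)/(1 − Γ) = 50·(1.14 − j0.0071)/(0.863 + j0.0071)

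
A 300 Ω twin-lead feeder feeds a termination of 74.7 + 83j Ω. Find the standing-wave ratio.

VSWR ≈ 4.34

Γ = (Z_L − Z_0)/(Z_L + Z_0) = (-225.3 + j83)/(374.7 + j83)
|Γ| = 240/384 = 0.626
VSWR = (1 + |Γ|)/(1 − |Γ|) = 1.63/0.374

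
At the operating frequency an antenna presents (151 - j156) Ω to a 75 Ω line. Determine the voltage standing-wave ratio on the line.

Γ = (Z_L − Z_0)/(Z_L + Z_0) = (76 − j156)/(226 − j156)
|Γ| = 174/275 = 0.632
VSWR = (1 + |Γ|)/(1 − |Γ|) = 1.63/0.368

VSWR ≈ 4.43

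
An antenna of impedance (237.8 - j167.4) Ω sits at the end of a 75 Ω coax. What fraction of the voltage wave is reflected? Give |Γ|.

Γ = (Z_L − Z_0)/(Z_L + Z_0) = (162.8 − j167.4)/(312.8 − j167.4)
|Γ| = 234/355

|Γ| ≈ 0.658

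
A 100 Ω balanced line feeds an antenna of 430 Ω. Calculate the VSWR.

VSWR ≈ 4.3

Γ = (430 − 100)/(430 + 100) = 0.623
VSWR = (1 + 0.623)/(1 − 0.623)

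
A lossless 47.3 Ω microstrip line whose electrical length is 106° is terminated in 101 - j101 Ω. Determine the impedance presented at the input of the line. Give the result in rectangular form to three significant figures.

Z_in ≈ 13.7 + j25.4 Ω

tan(βl) = tan(106°) = -3.49
Z_in = Z_0·(Z_L + jZ_0·tanβl)/(Z_0 + jZ_L·tanβl)
     = 47.3·(101 − j266)/(-305 − j352)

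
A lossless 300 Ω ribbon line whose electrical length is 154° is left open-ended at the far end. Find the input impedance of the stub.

Z_in ≈ +j615 Ω

tan(βl) = -0.488
For an open-ended stub, Z_in = −jZ_0·cot(βl) = −jZ_0/tan(βl)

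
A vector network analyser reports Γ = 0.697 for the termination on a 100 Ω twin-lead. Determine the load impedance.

Z_L ≈ 560 Ω

Z_L = Z_0·(1 + Γ)/(1 − Γ) = 100·(1.7)/(0.303)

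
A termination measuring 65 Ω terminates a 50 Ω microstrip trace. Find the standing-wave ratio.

VSWR ≈ 1.3

Γ = (65 − 50)/(65 + 50) = 0.13
VSWR = (1 + 0.13)/(1 − 0.13)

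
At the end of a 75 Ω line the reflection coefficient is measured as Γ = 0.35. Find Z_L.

Z_L ≈ 156 Ω

Z_L = Z_0·(1 + Γ)/(1 − Γ) = 75·(1.35)/(0.65)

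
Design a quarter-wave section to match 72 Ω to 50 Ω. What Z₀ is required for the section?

Z_qwt = √(Z_0·R_L) = √(50 × 72) = √3600

Z_qwt ≈ 60 Ω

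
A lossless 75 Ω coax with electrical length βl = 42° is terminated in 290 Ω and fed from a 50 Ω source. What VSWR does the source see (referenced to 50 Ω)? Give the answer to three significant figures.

tan(βl) = 0.9
Z_in = Z_0·(Z_L + jZ_0·tanβl)/(Z_0 + jZ_L·tanβl) = 40 − j71.8 Ω
Γ_s = (Z_in − Z_s)/(Z_in + Z_s) = (-9.98 − j71.8)/(90 − j71.8), |Γ_s| = 0.63
VSWR = (1 + |Γ_s|)/(1 − |Γ_s|)

VSWR ≈ 4.4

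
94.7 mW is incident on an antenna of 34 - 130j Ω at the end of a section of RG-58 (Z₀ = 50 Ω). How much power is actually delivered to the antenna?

|Γ| = |(-16 − j130)/(84 − j130)| = 0.846
|Γ|² = 0.716
P_refl = |Γ|²·P_inc = 67.8 mW, P_del = (1 − |Γ|²)·P_inc = 26.9 mW

P_delivered ≈ 26.9 mW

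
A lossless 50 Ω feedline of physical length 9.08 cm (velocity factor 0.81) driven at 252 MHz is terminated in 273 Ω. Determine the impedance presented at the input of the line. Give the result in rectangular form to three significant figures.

λ = v/f = 0.81·c / 252 MHz = 0.964 m
βl = 2π·l/λ = 2π × 0.0942 = 33.9°
tan(βl) = tan(33.9°) = 0.672
Z_in = Z_0·(Z_L + jZ_0·tanβl)/(Z_0 + jZ_L·tanβl)
     = 50·(273 + j33.6)/(50 + j183)

Z_in ≈ 27.4 − j66.9 Ω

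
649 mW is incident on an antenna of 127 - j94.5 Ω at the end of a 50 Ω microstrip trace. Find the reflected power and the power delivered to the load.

P_reflected ≈ 240 mW; P_delivered ≈ 409 mW

|Γ| = |(77 − j94.5)/(177 − j94.5)| = 0.608
|Γ|² = 0.369
P_refl = |Γ|²·P_inc = 240 mW, P_del = (1 − |Γ|²)·P_inc = 409 mW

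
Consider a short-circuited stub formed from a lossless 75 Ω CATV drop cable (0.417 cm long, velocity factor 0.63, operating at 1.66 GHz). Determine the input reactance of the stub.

X_in ≈ 17.6 Ω (inductive)

λ = v/f = 0.63·c / 1.66 GHz = 0.114 m
βl = 2π·l/λ = 2π × 0.0366 = 13.2°
tan(βl) = 0.234
For a short-circuited stub, Z_in = jZ_0·tan(βl)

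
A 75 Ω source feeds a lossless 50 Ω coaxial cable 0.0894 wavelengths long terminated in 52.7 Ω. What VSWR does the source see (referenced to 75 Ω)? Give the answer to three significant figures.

βl = 2π × 0.0894 = 32.2°
tan(βl) = 0.629
Z_in = Z_0·(Z_L + jZ_0·tanβl)/(Z_0 + jZ_L·tanβl) = 51.1 − j2.42 Ω
Γ_s = (Z_in − Z_s)/(Z_in + Z_s) = (-23.9 − j2.42)/(126 − j2.42), |Γ_s| = 0.191
VSWR = (1 + |Γ_s|)/(1 − |Γ_s|)

VSWR ≈ 1.47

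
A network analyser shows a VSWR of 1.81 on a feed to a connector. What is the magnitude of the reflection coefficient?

|Γ| = (S − 1)/(S + 1) = (1.81 − 1)/(1.81 + 1) = 0.81/2.81

|Γ| ≈ 0.288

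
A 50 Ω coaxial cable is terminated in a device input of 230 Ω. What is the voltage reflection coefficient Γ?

Γ = 0.643

Γ = (Z_L − Z_0)/(Z_L + Z_0) = (230 − 50)/(230 + 50) = 180/280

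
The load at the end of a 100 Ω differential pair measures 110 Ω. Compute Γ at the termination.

Γ = (Z_L − Z_0)/(Z_L + Z_0) = (110 − 100)/(110 + 100) = 10/210

Γ = 0.0476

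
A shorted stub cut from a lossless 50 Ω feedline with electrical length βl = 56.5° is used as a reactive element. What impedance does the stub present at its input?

tan(βl) = 1.51
For a shorted stub, Z_in = jZ_0·tan(βl)

Z_in ≈ +j75.5 Ω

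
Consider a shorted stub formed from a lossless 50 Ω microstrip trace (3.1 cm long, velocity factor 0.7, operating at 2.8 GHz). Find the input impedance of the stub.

λ = v/f = 0.7·c / 2.8 GHz = 0.075 m
βl = 2π·l/λ = 2π × 0.413 = 149°
tan(βl) = -0.606
For a shorted stub, Z_in = jZ_0·tan(βl)

Z_in ≈ −j30.3 Ω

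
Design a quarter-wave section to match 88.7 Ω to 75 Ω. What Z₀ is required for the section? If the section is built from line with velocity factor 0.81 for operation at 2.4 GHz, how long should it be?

Z_qwt ≈ 81.6 Ω; length ≈ 2.53 cm

Z_qwt = √(Z_0·R_L) = √(75 × 88.7) = √6652
λ = 0.81·c/f = 0.101 m, so l = λ/4 = 0.0253 m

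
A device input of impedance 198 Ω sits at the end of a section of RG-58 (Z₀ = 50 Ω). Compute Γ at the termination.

Γ = (Z_L − Z_0)/(Z_L + Z_0) = (198 − 50)/(198 + 50) = 148/248

Γ = 0.597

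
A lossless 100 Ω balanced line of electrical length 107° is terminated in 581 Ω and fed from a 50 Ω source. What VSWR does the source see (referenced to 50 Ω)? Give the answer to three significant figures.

tan(βl) = -3.27
Z_in = Z_0·(Z_L + jZ_0·tanβl)/(Z_0 + jZ_L·tanβl) = 18.8 + j29.6 Ω
Γ_s = (Z_in − Z_s)/(Z_in + Z_s) = (-31.2 + j29.6)/(68.8 + j29.6), |Γ_s| = 0.575
VSWR = (1 + |Γ_s|)/(1 − |Γ_s|)

VSWR ≈ 3.7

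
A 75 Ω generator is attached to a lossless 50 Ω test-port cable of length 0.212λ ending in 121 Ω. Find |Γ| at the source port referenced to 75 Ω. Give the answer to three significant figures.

|Γ| ≈ 0.558

βl = 2π × 0.212 = 76.3°
tan(βl) = 4.11
Z_in = Z_0·(Z_L + jZ_0·tanβl)/(Z_0 + jZ_L·tanβl) = 21.7 − j9.99 Ω
Γ_s = (Z_in − Z_s)/(Z_in + Z_s) = (-53.3 − j9.99)/(96.7 − j9.99), |Γ_s| = 0.558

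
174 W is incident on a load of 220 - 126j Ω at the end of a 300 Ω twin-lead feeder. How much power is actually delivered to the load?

|Γ| = |(-80 − j126)/(520 − j126)| = 0.279
|Γ|² = 0.0778
P_refl = |Γ|²·P_inc = 13.5 W, P_del = (1 − |Γ|²)·P_inc = 160 W

P_delivered ≈ 160 W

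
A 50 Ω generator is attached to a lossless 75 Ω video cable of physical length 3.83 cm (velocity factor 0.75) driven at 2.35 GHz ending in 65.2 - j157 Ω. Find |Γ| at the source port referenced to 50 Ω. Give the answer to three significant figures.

|Γ| ≈ 0.819

λ = v/f = 0.75·c / 2.35 GHz = 0.0957 m
βl = 2π·l/λ = 2π × 0.4 = 144°
tan(βl) = -0.726
Z_in = Z_0·(Z_L + jZ_0·tanβl)/(Z_0 + jZ_L·tanβl) = 149 + j226 Ω
Γ_s = (Z_in − Z_s)/(Z_in + Z_s) = (98.7 + j226)/(199 + j226), |Γ_s| = 0.819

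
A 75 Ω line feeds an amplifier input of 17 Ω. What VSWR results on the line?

Γ = (17 − 75)/(17 + 75) = -0.63
VSWR = (1 + 0.63)/(1 − 0.63)

VSWR ≈ 4.41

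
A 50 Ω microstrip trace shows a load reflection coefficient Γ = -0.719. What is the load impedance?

Z_L = Z_0·(1 + Γ)/(1 − Γ) = 50·(0.281)/(1.72)

Z_L ≈ 8.17 Ω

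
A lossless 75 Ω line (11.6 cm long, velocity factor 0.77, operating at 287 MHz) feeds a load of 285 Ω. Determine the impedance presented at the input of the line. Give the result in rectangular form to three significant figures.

λ = v/f = 0.77·c / 287 MHz = 0.805 m
βl = 2π·l/λ = 2π × 0.144 = 51.9°
tan(βl) = tan(51.9°) = 1.27
Z_in = Z_0·(Z_L + jZ_0·tanβl)/(Z_0 + jZ_L·tanβl)
     = 75·(285 + j95.6)/(75 + j363)

Z_in ≈ 30.6 − j52.5 Ω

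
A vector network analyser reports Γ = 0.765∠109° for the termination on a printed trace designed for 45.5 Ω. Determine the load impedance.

Z_L ≈ 9.06 + j31.6 Ω

Z_L = Z_0·(1 + Γ)/(1 − Γ) = 45.5·(0.751 + j0.723)/(1.25 − j0.723)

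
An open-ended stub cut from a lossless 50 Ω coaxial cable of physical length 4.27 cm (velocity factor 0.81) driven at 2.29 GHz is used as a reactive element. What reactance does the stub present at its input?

λ = v/f = 0.81·c / 2.29 GHz = 0.106 m
βl = 2π·l/λ = 2π × 0.402 = 145°
tan(βl) = -0.704
For an open-ended stub, Z_in = −jZ_0·cot(βl) = −jZ_0/tan(βl)

X_in ≈ 71 Ω (inductive)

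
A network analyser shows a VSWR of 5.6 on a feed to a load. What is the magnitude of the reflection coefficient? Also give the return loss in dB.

|Γ| ≈ 0.697; return loss ≈ 3.14 dB

|Γ| = (S − 1)/(S + 1) = (5.6 − 1)/(5.6 + 1) = 4.6/6.6
RL = −20·log₁₀|Γ| = −20·log₁₀(0.697)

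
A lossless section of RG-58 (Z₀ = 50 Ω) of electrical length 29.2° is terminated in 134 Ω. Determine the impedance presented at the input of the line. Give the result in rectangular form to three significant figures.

tan(βl) = tan(29.2°) = 0.559
Z_in = Z_0·(Z_L + jZ_0·tanβl)/(Z_0 + jZ_L·tanβl)
     = 50·(134 + j27.9)/(50 + j74.9)

Z_in ≈ 54.2 − j53.3 Ω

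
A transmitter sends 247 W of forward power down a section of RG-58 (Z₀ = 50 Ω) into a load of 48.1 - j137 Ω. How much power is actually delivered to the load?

P_delivered ≈ 83.7 W

|Γ| = |(-1.9 − j137)/(98.1 − j137)| = 0.813
|Γ|² = 0.661
P_refl = |Γ|²·P_inc = 163 W, P_del = (1 − |Γ|²)·P_inc = 83.7 W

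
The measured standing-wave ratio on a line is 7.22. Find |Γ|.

|Γ| ≈ 0.757

|Γ| = (S − 1)/(S + 1) = (7.22 − 1)/(7.22 + 1) = 6.22/8.22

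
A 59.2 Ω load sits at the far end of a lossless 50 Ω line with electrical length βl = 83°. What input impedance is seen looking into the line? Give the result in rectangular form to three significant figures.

Z_in ≈ 42.4 − j1.74 Ω

tan(βl) = tan(83°) = 8.14
Z_in = Z_0·(Z_L + jZ_0·tanβl)/(Z_0 + jZ_L·tanβl)
     = 50·(59.2 + j407)/(50 + j482)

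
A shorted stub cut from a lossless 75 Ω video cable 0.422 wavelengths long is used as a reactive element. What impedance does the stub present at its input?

Z_in ≈ −j40 Ω

βl = 2π × 0.422 = 152°
tan(βl) = -0.534
For a shorted stub, Z_in = jZ_0·tan(βl)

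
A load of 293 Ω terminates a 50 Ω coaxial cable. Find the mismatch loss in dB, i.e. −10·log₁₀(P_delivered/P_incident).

mismatch loss ≈ 3.03 dB

Γ = (293 − 50)/(293 + 50) = 0.708
|Γ|² = 0.502, so P_del/P_inc = 1 − |Γ|² = 0.498
ML = −10·log₁₀(1 − |Γ|²)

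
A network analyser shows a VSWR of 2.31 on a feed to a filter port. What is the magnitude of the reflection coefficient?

|Γ| ≈ 0.396

|Γ| = (S − 1)/(S + 1) = (2.31 − 1)/(2.31 + 1) = 1.31/3.31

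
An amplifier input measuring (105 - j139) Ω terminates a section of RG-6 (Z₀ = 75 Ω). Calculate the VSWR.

VSWR ≈ 4.34

Γ = (Z_L − Z_0)/(Z_L + Z_0) = (30 − j139)/(180 − j139)
|Γ| = 142/227 = 0.625
VSWR = (1 + |Γ|)/(1 − |Γ|) = 1.63/0.375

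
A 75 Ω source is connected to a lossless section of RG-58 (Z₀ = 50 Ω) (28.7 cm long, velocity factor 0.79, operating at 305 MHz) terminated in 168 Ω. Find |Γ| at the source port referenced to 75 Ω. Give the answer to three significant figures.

|Γ| ≈ 0.582

λ = v/f = 0.79·c / 305 MHz = 0.777 m
βl = 2π·l/λ = 2π × 0.369 = 133°
tan(βl) = -1.07
Z_in = Z_0·(Z_L + jZ_0·tanβl)/(Z_0 + jZ_L·tanβl) = 25.8 + j39.4 Ω
Γ_s = (Z_in − Z_s)/(Z_in + Z_s) = (-49.2 + j39.4)/(101 + j39.4), |Γ_s| = 0.582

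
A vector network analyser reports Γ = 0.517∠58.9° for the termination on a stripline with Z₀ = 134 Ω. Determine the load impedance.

Z_L = Z_0·(1 + Γ)/(1 − Γ) = 134·(1.27 + j0.443)/(0.733 − j0.443)

Z_L ≈ 134 + j162 Ω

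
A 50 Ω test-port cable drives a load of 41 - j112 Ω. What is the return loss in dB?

Γ = (-9 − j112)/(91 − j112), |Γ| = 0.779
RL = −20·log₁₀|Γ| = −20·log₁₀(0.779)

RL ≈ 2.17 dB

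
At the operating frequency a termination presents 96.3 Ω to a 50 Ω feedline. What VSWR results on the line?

Γ = (96.3 − 50)/(96.3 + 50) = 0.316
VSWR = (1 + 0.316)/(1 − 0.316)

VSWR ≈ 1.93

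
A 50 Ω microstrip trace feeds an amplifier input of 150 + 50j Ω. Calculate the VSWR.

VSWR ≈ 3.37

Γ = (Z_L − Z_0)/(Z_L + Z_0) = (100 + j50)/(200 + j50)
|Γ| = 112/206 = 0.542
VSWR = (1 + |Γ|)/(1 − |Γ|) = 1.54/0.458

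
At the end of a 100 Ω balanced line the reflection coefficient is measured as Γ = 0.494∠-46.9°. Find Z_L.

Z_L = Z_0·(1 + Γ)/(1 − Γ) = 100·(1.34 − j0.361)/(0.662 + j0.361)

Z_L ≈ 133 − j127 Ω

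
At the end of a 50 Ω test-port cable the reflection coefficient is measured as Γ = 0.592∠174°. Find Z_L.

Z_L = Z_0·(1 + Γ)/(1 − Γ) = 50·(0.411 + j0.0619)/(1.59 − j0.0619)

Z_L ≈ 12.8 + j2.45 Ω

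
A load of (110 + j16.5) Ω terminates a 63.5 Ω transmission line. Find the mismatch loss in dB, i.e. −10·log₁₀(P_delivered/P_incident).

mismatch loss ≈ 0.363 dB

Γ = (46.5 + j16.5)/(173.5 + j16.5), |Γ| = 0.283
|Γ|² = 0.0801, so P_del/P_inc = 1 − |Γ|² = 0.92
ML = −10·log₁₀(1 − |Γ|²)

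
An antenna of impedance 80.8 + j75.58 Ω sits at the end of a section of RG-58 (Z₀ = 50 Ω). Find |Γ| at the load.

Γ = (Z_L − Z_0)/(Z_L + Z_0) = (30.8 + j75.58)/(130.8 + j75.58)
|Γ| = 81.6/151

|Γ| ≈ 0.54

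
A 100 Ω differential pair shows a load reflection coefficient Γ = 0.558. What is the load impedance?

Z_L ≈ 352 Ω

Z_L = Z_0·(1 + Γ)/(1 − Γ) = 100·(1.56)/(0.442)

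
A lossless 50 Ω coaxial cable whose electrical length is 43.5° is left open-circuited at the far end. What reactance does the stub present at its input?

tan(βl) = 0.949
For an open-circuited stub, Z_in = −jZ_0·cot(βl) = −jZ_0/tan(βl)

X_in ≈ -52.7 Ω (capacitive)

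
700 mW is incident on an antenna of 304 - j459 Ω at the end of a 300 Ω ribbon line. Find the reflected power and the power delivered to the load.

|Γ| = |(4 − j459)/(604 − j459)| = 0.605
|Γ|² = 0.366
P_refl = |Γ|²·P_inc = 256 mW, P_del = (1 − |Γ|²)·P_inc = 444 mW

P_reflected ≈ 256 mW; P_delivered ≈ 444 mW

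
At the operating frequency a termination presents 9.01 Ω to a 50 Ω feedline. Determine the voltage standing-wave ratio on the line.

VSWR ≈ 5.55

For a purely resistive load, VSWR = R_L/Z_0 or Z_0/R_L (whichever > 1) = 50/9.01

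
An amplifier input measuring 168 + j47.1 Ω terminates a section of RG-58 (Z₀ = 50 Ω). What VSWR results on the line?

Γ = (Z_L − Z_0)/(Z_L + Z_0) = (118 + j47.1)/(218 + j47.1)
|Γ| = 127/223 = 0.57
VSWR = (1 + |Γ|)/(1 − |Γ|) = 1.57/0.43

VSWR ≈ 3.65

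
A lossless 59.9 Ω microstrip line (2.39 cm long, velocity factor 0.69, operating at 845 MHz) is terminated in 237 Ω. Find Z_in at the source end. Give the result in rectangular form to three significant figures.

Z_in ≈ 40.5 − j70.6 Ω

λ = v/f = 0.69·c / 845 MHz = 0.245 m
βl = 2π·l/λ = 2π × 0.0976 = 35.1°
tan(βl) = tan(35.1°) = 0.703
Z_in = Z_0·(Z_L + jZ_0·tanβl)/(Z_0 + jZ_L·tanβl)
     = 59.9·(237 + j42.1)/(59.9 + j167)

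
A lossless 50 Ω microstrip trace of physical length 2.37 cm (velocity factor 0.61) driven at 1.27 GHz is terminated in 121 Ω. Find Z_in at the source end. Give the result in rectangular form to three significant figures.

λ = v/f = 0.61·c / 1.27 GHz = 0.144 m
βl = 2π·l/λ = 2π × 0.164 = 59.2°
tan(βl) = tan(59.2°) = 1.68
Z_in = Z_0·(Z_L + jZ_0·tanβl)/(Z_0 + jZ_L·tanβl)
     = 50·(121 + j83.9)/(50 + j203)

Z_in ≈ 26.4 − j23.3 Ω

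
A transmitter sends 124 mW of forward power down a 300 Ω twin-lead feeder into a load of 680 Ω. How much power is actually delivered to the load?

Γ = (680 − 300)/(680 + 300) = 0.388
|Γ|² = 0.15
P_refl = |Γ|²·P_inc = 18.6 mW, P_del = (1 − |Γ|²)·P_inc = 105 mW

P_delivered ≈ 105 mW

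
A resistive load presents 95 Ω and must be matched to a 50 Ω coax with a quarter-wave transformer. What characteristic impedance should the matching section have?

Z_qwt = √(Z_0·R_L) = √(50 × 95) = √4750

Z_qwt ≈ 68.9 Ω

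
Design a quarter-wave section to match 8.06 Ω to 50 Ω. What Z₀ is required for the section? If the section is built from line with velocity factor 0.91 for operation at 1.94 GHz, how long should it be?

Z_qwt ≈ 20.1 Ω; length ≈ 3.52 cm

Z_qwt = √(Z_0·R_L) = √(50 × 8.06) = √403
λ = 0.91·c/f = 0.141 m, so l = λ/4 = 0.0352 m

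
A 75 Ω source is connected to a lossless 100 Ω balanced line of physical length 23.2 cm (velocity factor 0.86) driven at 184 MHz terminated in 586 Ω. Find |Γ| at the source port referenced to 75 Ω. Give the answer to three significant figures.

λ = v/f = 0.86·c / 184 MHz = 1.4 m
βl = 2π·l/λ = 2π × 0.165 = 59.6°
tan(βl) = 1.7
Z_in = Z_0·(Z_L + jZ_0·tanβl)/(Z_0 + jZ_L·tanβl) = 22.7 − j56.5 Ω
Γ_s = (Z_in − Z_s)/(Z_in + Z_s) = (-52.3 − j56.5)/(97.7 − j56.5), |Γ_s| = 0.682

|Γ| ≈ 0.682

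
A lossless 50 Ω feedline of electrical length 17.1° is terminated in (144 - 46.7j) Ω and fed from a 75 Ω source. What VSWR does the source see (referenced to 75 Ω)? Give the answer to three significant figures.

tan(βl) = 0.308
Z_in = Z_0·(Z_L + jZ_0·tanβl)/(Z_0 + jZ_L·tanβl) = 64.5 − j68.7 Ω
Γ_s = (Z_in − Z_s)/(Z_in + Z_s) = (-10.5 − j68.7)/(140 − j68.7), |Γ_s| = 0.447
VSWR = (1 + |Γ_s|)/(1 − |Γ_s|)

VSWR ≈ 2.62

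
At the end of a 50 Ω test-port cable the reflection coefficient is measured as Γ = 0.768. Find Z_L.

Z_L ≈ 381 Ω

Z_L = Z_0·(1 + Γ)/(1 − Γ) = 50·(1.77)/(0.232)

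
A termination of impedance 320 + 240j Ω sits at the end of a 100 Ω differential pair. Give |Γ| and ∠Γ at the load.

Γ ≈ 0.673 ∠ 17.7°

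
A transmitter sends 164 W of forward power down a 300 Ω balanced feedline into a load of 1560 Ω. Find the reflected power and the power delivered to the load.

Γ = (1560 − 300)/(1560 + 300) = 0.677
|Γ|² = 0.459
P_refl = |Γ|²·P_inc = 75.3 W, P_del = (1 − |Γ|²)·P_inc = 88.7 W

P_reflected ≈ 75.3 W; P_delivered ≈ 88.7 W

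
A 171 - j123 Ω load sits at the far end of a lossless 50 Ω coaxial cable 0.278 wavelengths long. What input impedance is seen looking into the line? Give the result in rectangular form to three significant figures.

Z_in ≈ 10.4 + j15.9 Ω

βl = 2π × 0.278 = 100°
tan(βl) = tan(100°) = -5.63
Z_in = Z_0·(Z_L + jZ_0·tanβl)/(Z_0 + jZ_L·tanβl)
     = 50·(171 − j404)/(-642 − j962)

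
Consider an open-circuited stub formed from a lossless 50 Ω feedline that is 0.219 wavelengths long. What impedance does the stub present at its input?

βl = 2π × 0.219 = 78.8°
tan(βl) = 5.07
For an open-circuited stub, Z_in = −jZ_0·cot(βl) = −jZ_0/tan(βl)

Z_in ≈ −j9.86 Ω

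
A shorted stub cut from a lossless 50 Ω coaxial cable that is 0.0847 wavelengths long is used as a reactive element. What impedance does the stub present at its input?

βl = 2π × 0.0847 = 30.5°
tan(βl) = 0.589
For a shorted stub, Z_in = jZ_0·tan(βl)

Z_in ≈ +j29.4 Ω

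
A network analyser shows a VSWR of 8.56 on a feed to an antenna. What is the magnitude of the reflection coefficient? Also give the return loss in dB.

|Γ| ≈ 0.791; return loss ≈ 2.04 dB

|Γ| = (S − 1)/(S + 1) = (8.56 − 1)/(8.56 + 1) = 7.56/9.56
RL = −20·log₁₀|Γ| = −20·log₁₀(0.791)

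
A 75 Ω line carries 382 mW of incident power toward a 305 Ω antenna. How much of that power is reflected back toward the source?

Γ = (305 − 75)/(305 + 75) = 0.605
|Γ|² = 0.366
P_refl = |Γ|²·P_inc = 140 mW, P_del = (1 − |Γ|²)·P_inc = 242 mW

P_reflected ≈ 140 mW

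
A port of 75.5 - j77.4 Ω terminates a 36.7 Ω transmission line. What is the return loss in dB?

Γ = (38.8 − j77.4)/(112.2 − j77.4), |Γ| = 0.635
RL = −20·log₁₀|Γ| = −20·log₁₀(0.635)

RL ≈ 3.94 dB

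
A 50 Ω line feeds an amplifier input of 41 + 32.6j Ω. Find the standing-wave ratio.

VSWR ≈ 2.08

Γ = (Z_L − Z_0)/(Z_L + Z_0) = (-9 + j32.6)/(91 + j32.6)
|Γ| = 33.8/96.7 = 0.35
VSWR = (1 + |Γ|)/(1 − |Γ|) = 1.35/0.65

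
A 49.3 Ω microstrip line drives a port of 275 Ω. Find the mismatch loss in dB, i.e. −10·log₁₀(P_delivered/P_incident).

Γ = (275 − 49.3)/(275 + 49.3) = 0.696
|Γ|² = 0.484, so P_del/P_inc = 1 − |Γ|² = 0.516
ML = −10·log₁₀(1 − |Γ|²)

mismatch loss ≈ 2.88 dB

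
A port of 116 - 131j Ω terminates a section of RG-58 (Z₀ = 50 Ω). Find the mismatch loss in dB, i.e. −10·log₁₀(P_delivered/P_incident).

mismatch loss ≈ 2.85 dB

Γ = (66 − j131)/(166 − j131), |Γ| = 0.694
|Γ|² = 0.481, so P_del/P_inc = 1 − |Γ|² = 0.519
ML = −10·log₁₀(1 − |Γ|²)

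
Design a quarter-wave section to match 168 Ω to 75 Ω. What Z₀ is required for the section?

Z_qwt ≈ 112 Ω

Z_qwt = √(Z_0·R_L) = √(75 × 168) = √12600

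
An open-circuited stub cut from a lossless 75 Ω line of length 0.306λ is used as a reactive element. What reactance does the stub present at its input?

βl = 2π × 0.306 = 110°
tan(βl) = -2.72
For an open-circuited stub, Z_in = −jZ_0·cot(βl) = −jZ_0/tan(βl)

X_in ≈ 27.5 Ω (inductive)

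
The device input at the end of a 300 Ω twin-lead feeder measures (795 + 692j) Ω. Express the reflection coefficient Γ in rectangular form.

Γ ≈ 0.608 + j0.247

Γ = (Z_L − Z_0)/(Z_L + Z_0) = (495 + j692)/(1095 + j692)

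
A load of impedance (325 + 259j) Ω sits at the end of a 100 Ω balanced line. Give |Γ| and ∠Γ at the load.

Γ = (Z_L − Z_0)/(Z_L + Z_0) = (225 + j259)/(425 + j259)
|Γ| = 343/498 = 0.689

Γ ≈ 0.689 ∠ 17.7°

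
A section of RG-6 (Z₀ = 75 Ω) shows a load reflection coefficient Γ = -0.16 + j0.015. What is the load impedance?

Z_L = Z_0·(1 + Γ)/(1 − Γ) = 75·(0.84 + j0.015)/(1.16 − j0.015)

Z_L ≈ 54.3 + j1.67 Ω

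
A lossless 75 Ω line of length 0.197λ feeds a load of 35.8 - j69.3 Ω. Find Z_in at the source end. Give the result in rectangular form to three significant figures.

βl = 2π × 0.197 = 70.9°
tan(βl) = tan(70.9°) = 2.89
Z_in = Z_0·(Z_L + jZ_0·tanβl)/(Z_0 + jZ_L·tanβl)
     = 75·(35.8 + j148)/(275 + j104)

Z_in ≈ 21.8 + j32 Ω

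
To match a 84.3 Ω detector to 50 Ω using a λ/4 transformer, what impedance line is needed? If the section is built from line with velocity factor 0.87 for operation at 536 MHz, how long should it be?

Z_qwt = √(Z_0·R_L) = √(50 × 84.3) = √4215
λ = 0.87·c/f = 0.487 m, so l = λ/4 = 0.122 m

Z_qwt ≈ 64.9 Ω; length ≈ 12.2 cm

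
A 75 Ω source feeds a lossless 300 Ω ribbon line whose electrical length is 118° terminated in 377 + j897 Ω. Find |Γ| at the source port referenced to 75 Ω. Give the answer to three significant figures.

tan(βl) = -1.88
Z_in = Z_0·(Z_L + jZ_0·tanβl)/(Z_0 + jZ_L·tanβl) = 34.6 + j62.6 Ω
Γ_s = (Z_in − Z_s)/(Z_in + Z_s) = (-40.4 + j62.6)/(110 + j62.6), |Γ_s| = 0.59

|Γ| ≈ 0.59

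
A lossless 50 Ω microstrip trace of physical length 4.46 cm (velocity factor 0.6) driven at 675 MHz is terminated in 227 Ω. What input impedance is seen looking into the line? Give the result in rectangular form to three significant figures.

λ = v/f = 0.6·c / 675 MHz = 0.267 m
βl = 2π·l/λ = 2π × 0.167 = 60.2°
tan(βl) = tan(60.2°) = 1.75
Z_in = Z_0·(Z_L + jZ_0·tanβl)/(Z_0 + jZ_L·tanβl)
     = 50·(227 + j87.3)/(50 + j397)

Z_in ≈ 14.4 − j26.8 Ω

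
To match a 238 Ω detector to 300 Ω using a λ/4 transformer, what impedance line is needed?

Z_qwt ≈ 267 Ω

Z_qwt = √(Z_0·R_L) = √(300 × 238) = √71400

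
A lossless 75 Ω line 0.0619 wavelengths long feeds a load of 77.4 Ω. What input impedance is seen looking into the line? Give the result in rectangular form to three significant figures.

βl = 2π × 0.0619 = 22.3°
tan(βl) = tan(22.3°) = 0.41
Z_in = Z_0·(Z_L + jZ_0·tanβl)/(Z_0 + jZ_L·tanβl)
     = 75·(77.4 + j30.7)/(75 + j31.7)

Z_in ≈ 76.7 − j1.7 Ω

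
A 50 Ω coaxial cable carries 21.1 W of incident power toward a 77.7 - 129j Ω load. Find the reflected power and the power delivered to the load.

P_reflected ≈ 11.1 W; P_delivered ≈ 9.95 W

|Γ| = |(27.7 − j129)/(127.7 − j129)| = 0.727
|Γ|² = 0.528
P_refl = |Γ|²·P_inc = 11.1 W, P_del = (1 − |Γ|²)·P_inc = 9.95 W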